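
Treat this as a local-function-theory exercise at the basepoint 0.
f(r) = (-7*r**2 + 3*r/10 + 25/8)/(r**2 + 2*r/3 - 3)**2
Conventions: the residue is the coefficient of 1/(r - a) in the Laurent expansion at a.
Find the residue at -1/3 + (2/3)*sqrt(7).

The residue is -(25947/62720)*sqrt(7).

The factor r**2 + 2*r/3 - 3 splits as (r - a)(r - a') with a = -1/3 + (2/3)*sqrt(7), a' = -1/3 - (2/3)*sqrt(7). At the order-2 pole a set g(r) = (r - a)^2*f(r) = [-7*r**2 + 3*r/10 + 25/8] / (r - a')^2.
Order-2 pole: residue = g'(a); g'(-1/3 + (2/3)*sqrt(7)) = -(25947/62720)*sqrt(7), so the residue is -(25947/62720)*sqrt(7).


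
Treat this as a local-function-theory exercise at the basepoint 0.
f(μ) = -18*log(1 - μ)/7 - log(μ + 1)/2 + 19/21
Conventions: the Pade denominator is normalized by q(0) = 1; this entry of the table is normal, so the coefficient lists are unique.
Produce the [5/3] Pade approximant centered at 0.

Taylor coefficients needed (expand at 0): a_0 = 19/21, a_1 = 29/14, a_2 = 43/28, a_3 = 29/42, a_4 = 43/56, a_5 = 29/70, a_6 = 43/84, a_7 = 29/98, a_8 = 43/112.
Write the denominator as Q(μ) = 1 + q1*μ + q2*μ^2 + q3*μ^3. Requiring Q*f - P = O(μ^9) with deg P <= 5 kills the coefficients of μ^6..μ^8 in Q*f:
  μ^6: a_6 + q1*a_5 + q2*a_4 + q3*a_3 = 0, i.e. 43/84 + (29/70)*q1 + (43/56)*q2 + (29/42)*q3 = 0.
  μ^7: a_7 + q1*a_6 + q2*a_5 + q3*a_4 = 0, i.e. 29/98 + (43/84)*q1 + (29/70)*q2 + (43/56)*q3 = 0.
  μ^8: a_8 + q1*a_7 + q2*a_6 + q3*a_5 = 0, i.e. 43/112 + (29/98)*q1 + (43/84)*q2 + (29/70)*q3 = 0.
Solving this linear system: q1 = -113235555/134272088, q2 = -5833815/8102626, q3 = 265662815/469952308.
The numerator is Q*f truncated at degree 5: P0 = a_0 = 19/21; P1 = a_1 + q1*a_0 = 9246517/7066952; P2 = a_2 + q1*a_1 + q2*a_0 = -391403009/453747056; P3 = a_3 + q1*a_2 + q2*a_1 + q3*a_0 = -41702070839/26317329248; P4 = a_4 + q1*a_3 + q2*a_2 + q3*a_1 = 113814163/453747056; P5 = a_5 + q1*a_4 + q2*a_3 + q3*a_2 = 36246421681/263173292480.

The Pade approximant has numerator coefficients [19/21, 9246517/7066952, -391403009/453747056, -41702070839/26317329248, 113814163/453747056, 36246421681/263173292480]; denominator coefficients [1, -113235555/134272088, -5833815/8102626, 265662815/469952308].


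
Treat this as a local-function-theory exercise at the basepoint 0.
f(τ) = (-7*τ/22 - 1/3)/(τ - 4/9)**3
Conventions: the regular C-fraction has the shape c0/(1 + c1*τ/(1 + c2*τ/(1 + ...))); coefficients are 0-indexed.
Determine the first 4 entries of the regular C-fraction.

Taylor coefficients (expand at 0): a_0 = 243/64, a_1 = 82377/2816, a_2 = 98415/704, a_3 = 12223143/22528.
c0 = a_0 = 243/64. Peel one level at a time: if S = 1 + c*τ/S' with S'(0) = 1, then c is the τ-coefficient of S and S' = c*τ/(S - 1).
S_1 = c0/f = 1 + (-339/44)*τ + (43641/1936)*τ^2 + ...; c1 = -339/44.
S_2 = c1*τ/(S_1 - 1) = 1 + (14547/4972)*τ + (438129/102152)*τ^2 + ...; c2 = 14547/4972.
S_3 = c2*τ/(S_2 - 1) = 1 + (-1606473/1095874)*τ + ...; c3 = -1606473/1095874.

The regular C-fraction coefficients are [243/64, -339/44, 14547/4972, -1606473/1095874].


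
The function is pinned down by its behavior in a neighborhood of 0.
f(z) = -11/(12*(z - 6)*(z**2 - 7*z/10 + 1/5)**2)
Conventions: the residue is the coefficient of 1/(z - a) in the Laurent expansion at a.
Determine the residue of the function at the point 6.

At the order-1 pole 6 set g(z) = (z - (6))*f(z) = -11/(12*(z**2 - 7*z/10 + 1/5)**2).
Simple pole: residue = g(a) at a = 6, which is -11/12288.

The residue is -11/12288.


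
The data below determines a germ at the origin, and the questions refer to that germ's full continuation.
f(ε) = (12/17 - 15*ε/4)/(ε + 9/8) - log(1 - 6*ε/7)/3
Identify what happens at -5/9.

Denominator factors: ε + 9/8 = 41/72 at ε = -5/9 — none vanishes.
Branch term log(1 - ε/(7/6)): argument at -5/9 is 31/21, nonzero, so -5/9 is not its branch point (a point on a principal cut is still regular for the continued germ).
So the germ continues analytically to -5/9.

The point is a regular point.


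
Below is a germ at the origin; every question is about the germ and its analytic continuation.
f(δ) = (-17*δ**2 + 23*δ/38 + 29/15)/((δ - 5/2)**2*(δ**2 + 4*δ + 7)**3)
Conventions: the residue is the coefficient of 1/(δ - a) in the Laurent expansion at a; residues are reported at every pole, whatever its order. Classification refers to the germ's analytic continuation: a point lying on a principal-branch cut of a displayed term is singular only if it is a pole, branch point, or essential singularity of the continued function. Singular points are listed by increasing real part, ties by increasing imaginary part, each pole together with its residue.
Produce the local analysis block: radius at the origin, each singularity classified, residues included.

Denominator factor (δ**2 + 4*δ + 7)^3: discriminant -12, complex-conjugate roots (-2) + (sqrt(3))*i and (-2) - (sqrt(3))*i; poles of order 3, moduli sqrt(7) and sqrt(7).
Denominator factor (δ - 5/2)^2: pole of order 2 at 5/2, modulus 5/2.
The radius of convergence is the smallest modulus among the singular points: 5/2.
The factor δ**2 + 4*δ + 7 splits as (δ - a)(δ - a') with a = (-2) - (sqrt(3))*i, a' = (-2) + (sqrt(3))*i. At the order-3 pole a set g(δ) = (δ - a)^3*f(δ) = [(-17*δ**2 + 23*δ/38 + 29/15)/(δ - 5/2)**2] / (δ - a')^3.
Order-3 pole: residue = g''(a)/2; g''((-2) - (sqrt(3))*i) = (-244256/87734495) - ((617824447/14212988190)*sqrt(3))*i, so the residue is (-122128/87734495) - ((617824447/28425976380)*sqrt(3))*i.
The factor δ**2 + 4*δ + 7 splits as (δ - a)(δ - a') with a = (-2) + (sqrt(3))*i, a' = (-2) - (sqrt(3))*i. At the order-3 pole a set g(δ) = (δ - a)^3*f(δ) = [(-17*δ**2 + 23*δ/38 + 29/15)/(δ - 5/2)**2] / (δ - a')^3.
Order-3 pole: residue = g''(a)/2; g''((-2) + (sqrt(3))*i) = (-244256/87734495) + ((617824447/14212988190)*sqrt(3))*i, so the residue is (-122128/87734495) + ((617824447/28425976380)*sqrt(3))*i.
At the order-2 pole 5/2 set g(δ) = (δ - (5/2))^2*f(δ) = (-17*δ**2 + 23*δ/38 + 29/15)/(δ**2 + 4*δ + 7)**3.
Order-2 pole: residue = g'(a); g'(5/2) = 244256/87734495, so the residue is 244256/87734495.
List the singular points by increasing real part (a conjugate pair: the negative imaginary part first).

Radius of convergence at 0: 5/2.
At (-2) - (sqrt(3))*i: a pole of order 3; residue (-122128/87734495) - ((617824447/28425976380)*sqrt(3))*i.
At (-2) + (sqrt(3))*i: a pole of order 3; residue (-122128/87734495) + ((617824447/28425976380)*sqrt(3))*i.
At 5/2: a pole of order 2; residue 244256/87734495.


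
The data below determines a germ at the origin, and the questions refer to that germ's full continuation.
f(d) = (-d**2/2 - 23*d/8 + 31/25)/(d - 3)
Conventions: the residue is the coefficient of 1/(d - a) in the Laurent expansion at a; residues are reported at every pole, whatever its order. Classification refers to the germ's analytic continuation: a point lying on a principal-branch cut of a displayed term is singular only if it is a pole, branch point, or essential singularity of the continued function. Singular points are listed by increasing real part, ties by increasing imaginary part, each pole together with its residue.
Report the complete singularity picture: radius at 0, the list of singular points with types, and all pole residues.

Denominator factor (d - 3): pole of order 1 at 3, modulus 3.
The radius of convergence is the smallest modulus among the singular points: 3.
At the order-1 pole 3 set g(d) = (d - (3))*f(d) = -d**2/2 - 23*d/8 + 31/25.
Simple pole: residue = g(a) at a = 3, which is -2377/200.

Radius of convergence at 0: 3.
At 3: a pole of order 1; residue -2377/200.


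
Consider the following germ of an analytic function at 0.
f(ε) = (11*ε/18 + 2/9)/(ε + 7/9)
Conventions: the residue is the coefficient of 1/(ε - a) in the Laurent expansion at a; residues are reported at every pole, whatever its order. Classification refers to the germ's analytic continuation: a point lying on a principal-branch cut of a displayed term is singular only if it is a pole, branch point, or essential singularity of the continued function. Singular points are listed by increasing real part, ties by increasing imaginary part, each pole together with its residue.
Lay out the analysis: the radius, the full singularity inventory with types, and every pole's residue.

Radius of convergence at 0: 7/9.
At -7/9: a pole of order 1; residue -41/162.

Denominator factor (ε + 7/9): pole of order 1 at -7/9, modulus 7/9.
The radius of convergence is the smallest modulus among the singular points: 7/9.
At the order-1 pole -7/9 set g(ε) = (ε - (-7/9))*f(ε) = 11*ε/18 + 2/9.
Simple pole: residue = g(a) at a = -7/9, which is -41/162.


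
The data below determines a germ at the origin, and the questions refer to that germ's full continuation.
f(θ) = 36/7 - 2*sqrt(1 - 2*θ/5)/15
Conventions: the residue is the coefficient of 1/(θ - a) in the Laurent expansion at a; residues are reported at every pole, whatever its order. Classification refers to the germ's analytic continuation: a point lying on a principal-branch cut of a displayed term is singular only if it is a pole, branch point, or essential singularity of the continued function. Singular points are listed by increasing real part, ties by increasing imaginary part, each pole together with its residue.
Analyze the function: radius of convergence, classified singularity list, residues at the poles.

Branch term (-2/15)*sqrt(1 - θ/(5/2)): its argument vanishes at θ = 5/2, a square-root branch point, modulus 5/2.
The radius of convergence is the smallest modulus among the singular points: 5/2.

Radius of convergence at 0: 5/2.
At 5/2: an algebraic (square-root) branch point.


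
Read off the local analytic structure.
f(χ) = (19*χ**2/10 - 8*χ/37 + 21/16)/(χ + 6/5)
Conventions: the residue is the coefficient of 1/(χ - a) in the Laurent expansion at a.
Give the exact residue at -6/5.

At the order-1 pole -6/5 set g(χ) = (χ - (-6/5))*f(χ) = 19*χ**2/10 - 8*χ/37 + 21/16.
Simple pole: residue = g(a) at a = -6/5, which is 318789/74000.

The residue is 318789/74000.


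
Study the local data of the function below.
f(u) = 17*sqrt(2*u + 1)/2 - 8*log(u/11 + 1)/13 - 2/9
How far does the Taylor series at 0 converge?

The radius of convergence is 1/2.

Branch term (17/2)*sqrt(1 - u/(-1/2)): its argument vanishes at u = -1/2, a square-root branch point, modulus 1/2.
Branch term (-8/13)*log(1 - u/(-11)): its argument vanishes at u = -11, a logarithmic branch point, modulus 11.
The radius of convergence is the smallest modulus among the singular points: 1/2.


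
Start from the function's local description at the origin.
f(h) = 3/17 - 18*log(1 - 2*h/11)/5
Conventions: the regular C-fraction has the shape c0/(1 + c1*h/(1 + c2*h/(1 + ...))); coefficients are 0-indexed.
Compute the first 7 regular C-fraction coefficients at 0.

The regular C-fraction coefficients are [3/17, -204/55, 199/55, 5/6567, -602/6567, -398/16555, -1107/16555].

Taylor coefficients (expand at 0): a_0 = 3/17, a_1 = 36/55, a_2 = 36/605, a_3 = 48/6655, a_4 = 72/73205, a_5 = 576/4026275, a_6 = 192/8857805.
c0 = a_0 = 3/17. Peel one level at a time: if S = 1 + c*h/S' with S'(0) = 1, then c is the h-coefficient of S and S' = c*h/(S - 1).
S_1 = c0/f = 1 + (-204/55)*h + (40596/3025)*h^2 + ...; c1 = -204/55.
S_2 = c1*h/(S_1 - 1) = 1 + (199/55)*h + (-1/363)*h^2 + ...; c2 = 199/55.
S_3 = c2*h/(S_2 - 1) = 1 + (5/6567)*h + (3010/43125489)*h^2 + ...; c3 = 5/6567.
S_4 = c3*h/(S_3 - 1) = 1 + (-602/6567)*h + (-4/1815)*h^2 + ...; c4 = -602/6567.
S_5 = c4*h/(S_4 - 1) = 1 + (-398/16555)*h + (-440586/274068025)*h^2 + ...; c5 = -398/16555.
S_6 = c5*h/(S_5 - 1) = 1 + (-1107/16555)*h + ...; c6 = -1107/16555.


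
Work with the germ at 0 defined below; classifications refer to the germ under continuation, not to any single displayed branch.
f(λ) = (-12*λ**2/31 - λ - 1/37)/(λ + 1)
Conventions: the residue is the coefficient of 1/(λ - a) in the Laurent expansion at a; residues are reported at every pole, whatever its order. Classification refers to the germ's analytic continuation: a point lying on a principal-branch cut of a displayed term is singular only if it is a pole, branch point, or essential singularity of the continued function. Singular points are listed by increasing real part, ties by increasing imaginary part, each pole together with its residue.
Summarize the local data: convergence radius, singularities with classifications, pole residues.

Radius of convergence at 0: 1.
At -1: a pole of order 1; residue 672/1147.

Denominator factor (λ + 1): pole of order 1 at -1, modulus 1.
The radius of convergence is the smallest modulus among the singular points: 1.
At the order-1 pole -1 set g(λ) = (λ - (-1))*f(λ) = -12*λ**2/31 - λ - 1/37.
Simple pole: residue = g(a) at a = -1, which is 672/1147.


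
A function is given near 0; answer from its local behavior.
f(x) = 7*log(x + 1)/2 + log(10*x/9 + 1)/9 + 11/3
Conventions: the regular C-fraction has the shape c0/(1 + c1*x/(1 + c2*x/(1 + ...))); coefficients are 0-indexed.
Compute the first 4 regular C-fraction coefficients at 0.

Taylor coefficients (expand at 0): a_0 = 11/3, a_1 = 587/162, a_2 = -5303/2916, a_3 = 47927/39366.
c0 = a_0 = 11/3. Peel one level at a time: if S = 1 + c*x/S' with S'(0) = 1, then c is the x-coefficient of S and S' = c*x/(S - 1).
S_1 = c0/f = 1 + (-587/594)*x + (129892/88209)*x^2 + ...; c1 = -587/594.
S_2 = c1*x/(S_1 - 1) = 1 + (259784/174339)*x + (-28167169/334921068)*x^2 + ...; c2 = 259784/174339.
S_3 = c2*x/(S_2 - 1) = 1 + (309838859/5489755488)*x + ...; c3 = 309838859/5489755488.

The regular C-fraction coefficients are [11/3, -587/594, 259784/174339, 309838859/5489755488].


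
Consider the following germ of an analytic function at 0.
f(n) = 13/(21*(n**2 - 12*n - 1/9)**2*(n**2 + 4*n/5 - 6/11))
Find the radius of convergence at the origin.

The radius of convergence is -6 + (5/3)*sqrt(13).

Denominator factor (n**2 - 12*n - 1/9)^2: discriminant 1300/9, real irrational roots 6 + (5/3)*sqrt(13) and 6 - (5/3)*sqrt(13); poles of order 2, moduli 6 + (5/3)*sqrt(13) and -6 + (5/3)*sqrt(13).
Denominator factor (n**2 + 4*n/5 - 6/11): discriminant 776/275, real irrational roots -2/5 + (1/55)*sqrt(2134) and -2/5 - (1/55)*sqrt(2134); poles of order 1, moduli -2/5 + (1/55)*sqrt(2134) and 2/5 + (1/55)*sqrt(2134).
The radius of convergence is the smallest modulus among the singular points: -6 + (5/3)*sqrt(13).


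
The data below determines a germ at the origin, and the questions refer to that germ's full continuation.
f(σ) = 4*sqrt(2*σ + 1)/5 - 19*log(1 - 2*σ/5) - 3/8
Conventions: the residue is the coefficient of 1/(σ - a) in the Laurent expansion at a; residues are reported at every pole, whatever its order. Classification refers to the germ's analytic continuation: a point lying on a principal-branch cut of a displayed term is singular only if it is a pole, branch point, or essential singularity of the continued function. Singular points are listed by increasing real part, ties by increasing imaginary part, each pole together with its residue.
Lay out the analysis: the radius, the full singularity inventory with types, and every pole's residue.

Branch term (-19)*log(1 - σ/(5/2)): its argument vanishes at σ = 5/2, a logarithmic branch point, modulus 5/2.
Branch term (4/5)*sqrt(1 - σ/(-1/2)): its argument vanishes at σ = -1/2, a square-root branch point, modulus 1/2.
The radius of convergence is the smallest modulus among the singular points: 1/2.
List the singular points by increasing real part (a conjugate pair: the negative imaginary part first).

Radius of convergence at 0: 1/2.
At -1/2: an algebraic (square-root) branch point.
At 5/2: a logarithmic branch point.


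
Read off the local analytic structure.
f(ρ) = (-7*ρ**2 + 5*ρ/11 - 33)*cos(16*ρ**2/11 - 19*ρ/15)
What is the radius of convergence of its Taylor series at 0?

The factor cos(16*ρ**2/11 - 19*ρ/15) is entire and contributes no finite singular point.
The polynomial part has no poles.
No finite singular points: the Taylor series at 0 converges everywhere.

The radius of convergence is infinite.


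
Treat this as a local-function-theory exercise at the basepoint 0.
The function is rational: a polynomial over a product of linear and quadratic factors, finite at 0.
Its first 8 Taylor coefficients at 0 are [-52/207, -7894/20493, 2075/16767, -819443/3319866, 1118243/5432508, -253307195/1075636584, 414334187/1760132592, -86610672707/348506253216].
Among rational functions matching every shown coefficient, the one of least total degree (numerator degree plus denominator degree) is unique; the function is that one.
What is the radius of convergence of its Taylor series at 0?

No rational of total degree below 3 reproduces all 8 coefficients; solving the [1/2] Pade equations on them gives f(θ) = (40*θ/33 + 13/23)/(θ**2 - 11*θ/8 - 9/4), whose expansion matches every shown term.
Denominator factor (θ**2 - 11*θ/8 - 9/4): discriminant 697/64, real irrational roots 11/16 + (1/16)*sqrt(697) and 11/16 - (1/16)*sqrt(697); poles of order 1, moduli 11/16 + (1/16)*sqrt(697) and -11/16 + (1/16)*sqrt(697).
The radius of convergence is the smallest modulus among the singular points: -11/16 + (1/16)*sqrt(697).

The radius of convergence is -11/16 + (1/16)*sqrt(697).


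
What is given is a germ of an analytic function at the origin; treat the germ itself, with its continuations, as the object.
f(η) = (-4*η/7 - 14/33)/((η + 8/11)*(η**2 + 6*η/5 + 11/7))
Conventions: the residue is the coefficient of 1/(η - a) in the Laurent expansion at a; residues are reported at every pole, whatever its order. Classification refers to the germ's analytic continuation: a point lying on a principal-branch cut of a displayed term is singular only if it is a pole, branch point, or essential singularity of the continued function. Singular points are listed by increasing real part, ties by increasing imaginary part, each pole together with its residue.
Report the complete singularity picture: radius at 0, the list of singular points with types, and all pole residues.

Radius of convergence at 0: 8/11.
At -8/11: a pole of order 1; residue -110/15597.
At (-3/5) - ((2/35)*sqrt(371))*i: a pole of order 1; residue (55/15597) - ((156215/11572974)*sqrt(371))*i.
At (-3/5) + ((2/35)*sqrt(371))*i: a pole of order 1; residue (55/15597) + ((156215/11572974)*sqrt(371))*i.

Denominator factor (η**2 + 6*η/5 + 11/7): discriminant -848/175, complex-conjugate roots (-3/5) + ((2/35)*sqrt(371))*i and (-3/5) - ((2/35)*sqrt(371))*i; poles of order 1, moduli (1/7)*sqrt(77) and (1/7)*sqrt(77).
Denominator factor (η + 8/11): pole of order 1 at -8/11, modulus 8/11.
The radius of convergence is the smallest modulus among the singular points: 8/11.
At the order-1 pole -8/11 set g(η) = (η - (-8/11))*f(η) = (-4*η/7 - 14/33)/(η**2 + 6*η/5 + 11/7).
Simple pole: residue = g(a) at a = -8/11, which is -110/15597.
The factor η**2 + 6*η/5 + 11/7 splits as (η - a)(η - a') with a = (-3/5) - ((2/35)*sqrt(371))*i, a' = (-3/5) + ((2/35)*sqrt(371))*i. At the order-1 pole a set g(η) = (η - a)*f(η) = [(-4*η/7 - 14/33)/(η + 8/11)] / (η - a').
Simple pole: residue = g(a) at a = (-3/5) - ((2/35)*sqrt(371))*i, which is (55/15597) - ((156215/11572974)*sqrt(371))*i.
The factor η**2 + 6*η/5 + 11/7 splits as (η - a)(η - a') with a = (-3/5) + ((2/35)*sqrt(371))*i, a' = (-3/5) - ((2/35)*sqrt(371))*i. At the order-1 pole a set g(η) = (η - a)*f(η) = [(-4*η/7 - 14/33)/(η + 8/11)] / (η - a').
Simple pole: residue = g(a) at a = (-3/5) + ((2/35)*sqrt(371))*i, which is (55/15597) + ((156215/11572974)*sqrt(371))*i.
List the singular points by increasing real part (a conjugate pair: the negative imaginary part first).


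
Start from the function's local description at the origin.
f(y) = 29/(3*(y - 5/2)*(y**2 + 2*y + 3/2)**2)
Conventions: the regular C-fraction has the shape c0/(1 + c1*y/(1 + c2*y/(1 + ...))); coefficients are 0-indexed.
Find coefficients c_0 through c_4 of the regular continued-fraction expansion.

Taylor coefficients (expand at 0): a_0 = -232/135, a_1 = 7888/2025, a_2 = -53824/10125, a_3 = 2279168/455625, a_4 = -20544992/6834375.
c0 = a_0 = -232/135. Peel one level at a time: if S = 1 + c*y/S' with S'(0) = 1, then c is the y-coefficient of S and S' = c*y/(S - 1).
S_1 = c0/f = 1 + (34/15)*y + (92/45)*y^2 + ...; c1 = 34/15.
S_2 = c1*y/(S_1 - 1) = 1 + (-46/51)*y + (1504/2601)*y^2 + ...; c2 = -46/51.
S_3 = c2*y/(S_2 - 1) = 1 + (752/1173)*y + (105/529)*y^2 + ...; c3 = 752/1173.
S_4 = c3*y/(S_3 - 1) = 1 + (-5355/17296)*y + ...; c4 = -5355/17296.

The regular C-fraction coefficients are [-232/135, 34/15, -46/51, 752/1173, -5355/17296].


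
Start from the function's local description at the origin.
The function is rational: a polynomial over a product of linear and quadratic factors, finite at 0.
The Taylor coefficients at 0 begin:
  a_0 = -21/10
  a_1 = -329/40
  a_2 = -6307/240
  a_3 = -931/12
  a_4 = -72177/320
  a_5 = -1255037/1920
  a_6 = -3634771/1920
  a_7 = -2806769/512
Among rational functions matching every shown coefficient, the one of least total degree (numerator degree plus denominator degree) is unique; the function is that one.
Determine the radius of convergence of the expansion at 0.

The radius of convergence is 1 - (1/7)*sqrt(21).

No rational of total degree below 4 reproduces all 8 coefficients; solving the [2/2] Pade equations on them gives f(v) = (-2*v**2/3 - v/2 - 6/5)/(v**2 - 2*v + 4/7), whose expansion matches every shown term.
Denominator factor (v**2 - 2*v + 4/7): discriminant 12/7, real irrational roots 1 + (1/7)*sqrt(21) and 1 - (1/7)*sqrt(21); poles of order 1, moduli 1 + (1/7)*sqrt(21) and 1 - (1/7)*sqrt(21).
The radius of convergence is the smallest modulus among the singular points: 1 - (1/7)*sqrt(21).


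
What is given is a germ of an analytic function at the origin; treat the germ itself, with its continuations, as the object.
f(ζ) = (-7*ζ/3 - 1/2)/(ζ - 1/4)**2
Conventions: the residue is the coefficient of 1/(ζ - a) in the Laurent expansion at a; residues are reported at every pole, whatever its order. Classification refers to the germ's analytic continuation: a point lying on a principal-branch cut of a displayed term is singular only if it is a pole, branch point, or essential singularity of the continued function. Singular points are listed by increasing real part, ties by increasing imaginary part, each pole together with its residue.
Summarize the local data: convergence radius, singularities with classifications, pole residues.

Denominator factor (ζ - 1/4)^2: pole of order 2 at 1/4, modulus 1/4.
The radius of convergence is the smallest modulus among the singular points: 1/4.
At the order-2 pole 1/4 set g(ζ) = (ζ - (1/4))^2*f(ζ) = -7*ζ/3 - 1/2.
Order-2 pole: residue = g'(a); g'(1/4) = -7/3, so the residue is -7/3.

Radius of convergence at 0: 1/4.
At 1/4: a pole of order 2; residue -7/3.


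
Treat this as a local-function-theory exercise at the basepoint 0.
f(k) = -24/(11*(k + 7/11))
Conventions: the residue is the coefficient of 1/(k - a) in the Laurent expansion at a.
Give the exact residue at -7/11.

The residue is -24/11.

At the order-1 pole -7/11 set g(k) = (k - (-7/11))*f(k) = -24/11.
Simple pole: residue = g(a) at a = -7/11, which is -24/11.


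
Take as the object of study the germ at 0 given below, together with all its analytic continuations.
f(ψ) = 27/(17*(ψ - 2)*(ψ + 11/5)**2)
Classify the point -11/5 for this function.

The denominator factor ψ + 11/5 vanishes at -11/5 and appears to the power 2; the numerator there equals 27/17, nonzero, and no other factor vanishes.
Hence a pole whose order is the multiplicity, 2.

The point is a pole of order 2.


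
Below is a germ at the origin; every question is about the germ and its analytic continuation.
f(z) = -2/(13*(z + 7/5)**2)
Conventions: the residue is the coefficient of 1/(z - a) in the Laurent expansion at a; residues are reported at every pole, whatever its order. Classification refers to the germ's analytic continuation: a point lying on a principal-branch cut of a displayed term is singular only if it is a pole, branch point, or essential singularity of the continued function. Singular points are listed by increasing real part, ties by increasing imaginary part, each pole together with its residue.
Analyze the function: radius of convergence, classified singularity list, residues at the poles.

Radius of convergence at 0: 7/5.
At -7/5: a pole of order 2; residue 0.

Denominator factor (z + 7/5)^2: pole of order 2 at -7/5, modulus 7/5.
The radius of convergence is the smallest modulus among the singular points: 7/5.
At the order-2 pole -7/5 set g(z) = (z - (-7/5))^2*f(z) = -2/13.
Order-2 pole: residue = g'(a); g'(-7/5) = 0, so the residue is 0.


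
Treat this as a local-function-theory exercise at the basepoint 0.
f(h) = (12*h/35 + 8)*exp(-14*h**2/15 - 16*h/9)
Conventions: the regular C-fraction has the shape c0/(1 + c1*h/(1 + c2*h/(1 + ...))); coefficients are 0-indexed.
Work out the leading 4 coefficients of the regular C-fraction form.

The regular C-fraction coefficients are [8, 1093/630, -968129/688590, 10990085764/28570454919].

Taylor coefficients (expand at 0): a_0 = 8, a_1 = -4372/315, a_2 = 12944/2835, a_3 = 2298008/382725.
c0 = a_0 = 8. Peel one level at a time: if S = 1 + c*h/S' with S'(0) = 1, then c is the h-coefficient of S and S' = c*h/(S - 1).
S_1 = c0/f = 1 + (1093/630)*h + (968129/396900)*h^2 + ...; c1 = 1093/630.
S_2 = c1*h/(S_1 - 1) = 1 + (-968129/688590)*h + (785006126/1451498535)*h^2 + ...; c2 = -968129/688590.
S_3 = c2*h/(S_2 - 1) = 1 + (10990085764/28570454919)*h + ...; c3 = 10990085764/28570454919.


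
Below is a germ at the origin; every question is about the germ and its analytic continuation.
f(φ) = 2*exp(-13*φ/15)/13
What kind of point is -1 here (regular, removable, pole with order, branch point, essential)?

The point is a regular point.

There is no denominator, hence no pole anywhere.
The factor exp(-13*φ/15) is entire.
So the germ continues analytically to -1.


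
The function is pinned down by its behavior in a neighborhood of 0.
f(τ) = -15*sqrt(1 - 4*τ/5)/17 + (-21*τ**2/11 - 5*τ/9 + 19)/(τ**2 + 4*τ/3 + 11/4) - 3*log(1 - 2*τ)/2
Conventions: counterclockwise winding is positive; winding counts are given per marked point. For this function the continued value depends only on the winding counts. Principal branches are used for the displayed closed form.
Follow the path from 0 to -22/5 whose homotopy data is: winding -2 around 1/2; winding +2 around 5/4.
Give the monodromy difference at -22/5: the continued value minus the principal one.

The rational part is single-valued and drops out of the difference; each branch term changes only by its own monodromy.
(-15/17)*sqrt(1 - τ/(5/4)): winding +2 is even, the square root returns to the same sheet, contribution 0.
(-3/2)*log(1 - τ/(1/2)): each positive loop around 1/2 adds 2*pi*i to the log, so winding -2 contributes (-3/2)*(-2)*2*pi*i = (6)*pi*i.
Summing the contributions at τ = -22/5 gives (6)*pi*i.

Continued minus principal equals (6)*pi*i.


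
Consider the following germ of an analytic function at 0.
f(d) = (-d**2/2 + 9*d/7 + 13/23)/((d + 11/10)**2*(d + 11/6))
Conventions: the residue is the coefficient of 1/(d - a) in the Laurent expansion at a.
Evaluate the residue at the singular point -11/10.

At the order-2 pole -11/10 set g(d) = (d - (-11/10))^2*f(d) = (-d**2/2 + 9*d/7 + 13/23)/(d + 11/6).
Order-2 pole: residue = g'(a); g'(-11/10) = 928401/155848, so the residue is 928401/155848.

The residue is 928401/155848.


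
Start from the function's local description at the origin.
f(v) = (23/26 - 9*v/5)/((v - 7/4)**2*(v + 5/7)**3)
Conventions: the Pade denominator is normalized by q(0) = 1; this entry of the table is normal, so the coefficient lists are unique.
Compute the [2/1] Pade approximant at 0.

Taylor coefficients needed (expand at 0): a_0 = 1288/1625, a_1 = -32792/8125, a_2 = 3191712/284375, a_3 = -264465104/9953125.
Write the denominator as Q(v) = 1 + q1*v. Requiring Q*f - P = O(v^4) with deg P <= 2 kills the coefficients of v^3..v^3 in Q*f:
  v^3: a_3 + q1*a_2 = 0, i.e. -264465104/9953125 + (3191712/284375)*q1 = 0.
Solving this linear system: q1 = 16529069/6981870.
The numerator is Q*f truncated at degree 2: P0 = a_0 = 1288/1625; P1 = a_1 + q1*a_0 = -1750032524/810395625; P2 = a_2 + q1*a_1 = 3641071636/2181834375.

The Pade approximant has numerator coefficients [1288/1625, -1750032524/810395625, 3641071636/2181834375]; denominator coefficients [1, 16529069/6981870].


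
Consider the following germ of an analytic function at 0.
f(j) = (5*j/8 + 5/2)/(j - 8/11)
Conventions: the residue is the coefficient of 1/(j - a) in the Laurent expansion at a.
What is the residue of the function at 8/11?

At the order-1 pole 8/11 set g(j) = (j - (8/11))*f(j) = 5*j/8 + 5/2.
Simple pole: residue = g(a) at a = 8/11, which is 65/22.

The residue is 65/22.


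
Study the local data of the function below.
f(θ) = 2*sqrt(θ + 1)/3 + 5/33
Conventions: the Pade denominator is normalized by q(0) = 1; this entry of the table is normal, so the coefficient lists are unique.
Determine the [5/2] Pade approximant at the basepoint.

Taylor coefficients needed (expand at 0): a_0 = 9/11, a_1 = 1/3, a_2 = -1/12, a_3 = 1/24, a_4 = -5/192, a_5 = 7/384, a_6 = -7/512, a_7 = 11/1024.
Write the denominator as Q(θ) = 1 + q1*θ + q2*θ^2. Requiring Q*f - P = O(θ^8) with deg P <= 5 kills the coefficients of θ^6..θ^7 in Q*f:
  θ^6: a_6 + q1*a_5 + q2*a_4 = 0, i.e. -7/512 + (7/384)*q1 + (-5/192)*q2 = 0.
  θ^7: a_7 + q1*a_6 + q2*a_5 = 0, i.e. 11/1024 + (-7/512)*q1 + (7/384)*q2 = 0.
Solving this linear system: q1 = 9/7, q2 = 3/8.
The numerator is Q*f truncated at degree 5: P0 = a_0 = 9/11; P1 = a_1 + q1*a_0 = 320/231; P2 = a_2 + q1*a_1 + q2*a_0 = 1205/1848; P3 = a_3 + q1*a_2 + q2*a_1 = 5/84; P4 = a_4 + q1*a_3 + q2*a_2 = -5/1344; P5 = a_5 + q1*a_4 + q2*a_3 = 1/2688.

The Pade approximant has numerator coefficients [9/11, 320/231, 1205/1848, 5/84, -5/1344, 1/2688]; denominator coefficients [1, 9/7, 3/8].


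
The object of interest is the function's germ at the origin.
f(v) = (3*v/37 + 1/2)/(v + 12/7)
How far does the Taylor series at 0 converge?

Denominator factor (v + 12/7): pole of order 1 at -12/7, modulus 12/7.
The radius of convergence is the smallest modulus among the singular points: 12/7.

The radius of convergence is 12/7.


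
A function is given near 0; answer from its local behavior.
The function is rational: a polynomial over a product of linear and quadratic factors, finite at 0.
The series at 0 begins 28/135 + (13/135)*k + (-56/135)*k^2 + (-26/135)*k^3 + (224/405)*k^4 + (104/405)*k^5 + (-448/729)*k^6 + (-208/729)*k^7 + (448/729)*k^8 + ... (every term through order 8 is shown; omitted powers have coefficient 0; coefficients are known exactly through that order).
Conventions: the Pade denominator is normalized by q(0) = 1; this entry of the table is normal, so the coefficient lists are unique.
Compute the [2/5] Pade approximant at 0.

Taylor coefficients needed (read off): a_0 = 28/135, a_1 = 13/135, a_2 = -56/135, a_3 = -26/135, a_4 = 224/405, a_5 = 104/405, a_6 = -448/729, a_7 = -208/729.
Write the denominator as Q(k) = 1 + q1*k + q2*k^2 + q3*k^3 + q4*k^4 + q5*k^5. Requiring Q*f - P = O(k^8) with deg P <= 2 kills the coefficients of k^3..k^7 in Q*f:
  k^3: a_3 + q1*a_2 + q2*a_1 + q3*a_0 = 0, i.e. -26/135 + (-56/135)*q1 + (13/135)*q2 + (28/135)*q3 = 0.
  k^4: a_4 + q1*a_3 + q2*a_2 + q3*a_1 + q4*a_0 = 0, i.e. 224/405 + (-26/135)*q1 + (-56/135)*q2 + (13/135)*q3 + (28/135)*q4 = 0.
  k^5: a_5 + q1*a_4 + q2*a_3 + q3*a_2 + q4*a_1 + q5*a_0 = 0, i.e. 104/405 + (224/405)*q1 + (-26/135)*q2 + (-56/135)*q3 + (13/135)*q4 + (28/135)*q5 = 0.
  k^6: a_6 + q1*a_5 + q2*a_4 + q3*a_3 + q4*a_2 + q5*a_1 = 0, i.e. -448/729 + (104/405)*q1 + (224/405)*q2 + (-26/135)*q3 + (-56/135)*q4 + (13/135)*q5 = 0.
  k^7: a_7 + q1*a_6 + q2*a_5 + q3*a_4 + q4*a_3 + q5*a_2 = 0, i.e. -208/729 + (-448/729)*q1 + (104/405)*q2 + (224/405)*q3 + (-26/135)*q4 + (-56/135)*q5 = 0.
Solving this linear system: q1 = -13/28, q2 = 55189846/30053547, q3 = -358733999/420749658, q4 = 9725644/10017849, q5 = -31608343/70124943.
The numerator is Q*f truncated at degree 2: P0 = a_0 = 28/135; P1 = a_1 + q1*a_0 = 0; P2 = a_2 + q1*a_1 + q2*a_0 = -1786834375/22720481532.

The Pade approximant has numerator coefficients [28/135, 0, -1786834375/22720481532]; denominator coefficients [1, -13/28, 55189846/30053547, -358733999/420749658, 9725644/10017849, -31608343/70124943].


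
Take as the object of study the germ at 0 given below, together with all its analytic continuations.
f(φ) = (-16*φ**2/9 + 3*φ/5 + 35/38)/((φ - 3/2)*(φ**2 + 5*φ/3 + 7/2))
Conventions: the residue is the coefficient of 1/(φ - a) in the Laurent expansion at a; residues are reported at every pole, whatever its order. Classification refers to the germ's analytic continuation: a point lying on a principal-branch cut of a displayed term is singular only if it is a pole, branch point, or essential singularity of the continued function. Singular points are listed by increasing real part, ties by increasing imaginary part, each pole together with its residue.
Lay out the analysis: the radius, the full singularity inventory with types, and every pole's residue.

Radius of convergence at 0: 3/2.
At (-5/6) - ((1/6)*sqrt(101))*i: a pole of order 1; residue (-7118/9405) + ((877/949905)*sqrt(101))*i.
At (-5/6) + ((1/6)*sqrt(101))*i: a pole of order 1; residue (-7118/9405) - ((877/949905)*sqrt(101))*i.
At 3/2: a pole of order 1; residue -276/1045.

Denominator factor (φ - 3/2): pole of order 1 at 3/2, modulus 3/2.
Denominator factor (φ**2 + 5*φ/3 + 7/2): discriminant -101/9, complex-conjugate roots (-5/6) + ((1/6)*sqrt(101))*i and (-5/6) - ((1/6)*sqrt(101))*i; poles of order 1, moduli (1/2)*sqrt(14) and (1/2)*sqrt(14).
The radius of convergence is the smallest modulus among the singular points: 3/2.
The factor φ**2 + 5*φ/3 + 7/2 splits as (φ - a)(φ - a') with a = (-5/6) - ((1/6)*sqrt(101))*i, a' = (-5/6) + ((1/6)*sqrt(101))*i. At the order-1 pole a set g(φ) = (φ - a)*f(φ) = [(-16*φ**2/9 + 3*φ/5 + 35/38)/(φ - 3/2)] / (φ - a').
Simple pole: residue = g(a) at a = (-5/6) - ((1/6)*sqrt(101))*i, which is (-7118/9405) + ((877/949905)*sqrt(101))*i.
The factor φ**2 + 5*φ/3 + 7/2 splits as (φ - a)(φ - a') with a = (-5/6) + ((1/6)*sqrt(101))*i, a' = (-5/6) - ((1/6)*sqrt(101))*i. At the order-1 pole a set g(φ) = (φ - a)*f(φ) = [(-16*φ**2/9 + 3*φ/5 + 35/38)/(φ - 3/2)] / (φ - a').
Simple pole: residue = g(a) at a = (-5/6) + ((1/6)*sqrt(101))*i, which is (-7118/9405) - ((877/949905)*sqrt(101))*i.
At the order-1 pole 3/2 set g(φ) = (φ - (3/2))*f(φ) = (-16*φ**2/9 + 3*φ/5 + 35/38)/(φ**2 + 5*φ/3 + 7/2).
Simple pole: residue = g(a) at a = 3/2, which is -276/1045.
List the singular points by increasing real part (a conjugate pair: the negative imaginary part first).


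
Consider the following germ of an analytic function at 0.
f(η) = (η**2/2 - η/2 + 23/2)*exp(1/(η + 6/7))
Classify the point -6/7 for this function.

The point is an essential singularity.

The exponent 1/(η - (-6/7)) has a pole at -6/7, so exp(1/(η - (-6/7))) takes every nonzero value near it: an essential singularity (not a pole of any order).


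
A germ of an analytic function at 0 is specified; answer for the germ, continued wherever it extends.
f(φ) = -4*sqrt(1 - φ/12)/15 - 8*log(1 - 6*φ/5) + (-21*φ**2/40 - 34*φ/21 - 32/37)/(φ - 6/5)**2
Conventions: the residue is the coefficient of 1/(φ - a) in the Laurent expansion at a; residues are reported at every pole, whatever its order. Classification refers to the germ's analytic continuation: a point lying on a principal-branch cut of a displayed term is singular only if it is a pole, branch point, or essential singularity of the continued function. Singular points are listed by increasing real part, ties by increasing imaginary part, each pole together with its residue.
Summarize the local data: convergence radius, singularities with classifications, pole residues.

Denominator factor (φ - 6/5)^2: pole of order 2 at 6/5, modulus 6/5.
Branch term (-4/15)*sqrt(1 - φ/(12)): its argument vanishes at φ = 12, a square-root branch point, modulus 12.
Branch term (-8)*log(1 - φ/(5/6)): its argument vanishes at φ = 5/6, a logarithmic branch point, modulus 5/6.
The radius of convergence is the smallest modulus among the singular points: 5/6.
The branch terms are analytic at 6/5 and contribute nothing to the residue; only the rational part matters.
At the order-2 pole 6/5 set g(φ) = (φ - (6/5))^2*(rational part) = -21*φ**2/40 - 34*φ/21 - 32/37.
Order-2 pole: residue = g'(a); g'(6/5) = -3023/1050, so the residue is -3023/1050.
List the singular points by increasing real part (a conjugate pair: the negative imaginary part first).

Radius of convergence at 0: 5/6.
At 5/6: a logarithmic branch point.
At 6/5: a pole of order 2; residue -3023/1050.
At 12: an algebraic (square-root) branch point.


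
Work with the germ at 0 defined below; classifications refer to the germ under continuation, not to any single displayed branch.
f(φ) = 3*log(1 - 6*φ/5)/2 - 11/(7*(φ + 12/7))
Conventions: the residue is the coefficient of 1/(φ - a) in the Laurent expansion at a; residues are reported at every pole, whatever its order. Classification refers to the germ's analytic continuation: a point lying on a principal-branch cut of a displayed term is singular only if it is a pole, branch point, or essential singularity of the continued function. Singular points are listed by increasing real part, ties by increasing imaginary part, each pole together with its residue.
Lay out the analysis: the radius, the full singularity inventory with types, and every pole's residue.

Denominator factor (φ + 12/7): pole of order 1 at -12/7, modulus 12/7.
Branch term (3/2)*log(1 - φ/(5/6)): its argument vanishes at φ = 5/6, a logarithmic branch point, modulus 5/6.
The radius of convergence is the smallest modulus among the singular points: 5/6.
The branch term is analytic at -12/7 and contributes nothing to the residue; only the rational part matters.
At the order-1 pole -12/7 set g(φ) = (φ - (-12/7))*(rational part) = -11/7.
Simple pole: residue = g(a) at a = -12/7, which is -11/7.
List the singular points by increasing real part (a conjugate pair: the negative imaginary part first).

Radius of convergence at 0: 5/6.
At -12/7: a pole of order 1; residue -11/7.
At 5/6: a logarithmic branch point.


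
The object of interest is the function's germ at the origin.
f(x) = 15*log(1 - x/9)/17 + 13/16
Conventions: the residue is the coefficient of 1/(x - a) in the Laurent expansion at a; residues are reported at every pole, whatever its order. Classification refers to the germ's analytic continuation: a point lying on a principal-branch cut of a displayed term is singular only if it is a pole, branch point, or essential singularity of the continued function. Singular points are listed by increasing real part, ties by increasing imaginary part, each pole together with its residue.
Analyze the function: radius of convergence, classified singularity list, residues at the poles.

Radius of convergence at 0: 9.
At 9: a logarithmic branch point.

Branch term (15/17)*log(1 - x/(9)): its argument vanishes at x = 9, a logarithmic branch point, modulus 9.
The radius of convergence is the smallest modulus among the singular points: 9.


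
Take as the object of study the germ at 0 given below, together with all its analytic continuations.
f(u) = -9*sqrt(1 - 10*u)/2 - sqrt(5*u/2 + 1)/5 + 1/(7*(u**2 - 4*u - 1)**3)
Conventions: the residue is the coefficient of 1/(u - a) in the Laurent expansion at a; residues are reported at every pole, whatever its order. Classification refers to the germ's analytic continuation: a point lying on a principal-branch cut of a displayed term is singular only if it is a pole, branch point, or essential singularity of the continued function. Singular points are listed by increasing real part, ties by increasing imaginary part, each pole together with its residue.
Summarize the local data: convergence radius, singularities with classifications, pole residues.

Radius of convergence at 0: 1/10.
At -2/5: an algebraic (square-root) branch point.
At 2 - sqrt(5): a pole of order 3; residue -(3/14000)*sqrt(5).
At 1/10: an algebraic (square-root) branch point.
At 2 + sqrt(5): a pole of order 3; residue (3/14000)*sqrt(5).

Denominator factor (u**2 - 4*u - 1)^3: discriminant 20, real irrational roots 2 + sqrt(5) and 2 - sqrt(5); poles of order 3, moduli 2 + sqrt(5) and -2 + sqrt(5).
Branch term (-1/5)*sqrt(1 - u/(-2/5)): its argument vanishes at u = -2/5, a square-root branch point, modulus 2/5.
Branch term (-9/2)*sqrt(1 - u/(1/10)): its argument vanishes at u = 1/10, a square-root branch point, modulus 1/10.
The radius of convergence is the smallest modulus among the singular points: 1/10.
The branch terms are analytic at 2 - sqrt(5) and contribute nothing to the residue; only the rational part matters.
The factor u**2 - 4*u - 1 splits as (u - a)(u - a') with a = 2 - sqrt(5), a' = 2 + sqrt(5). At the order-3 pole a set g(u) = (u - a)^3*(rational part) = [1/7] / (u - a')^3.
Order-3 pole: residue = g''(a)/2; g''(2 - sqrt(5)) = -(3/7000)*sqrt(5), so the residue is -(3/14000)*sqrt(5).
The branch terms are analytic at 2 + sqrt(5) and contribute nothing to the residue; only the rational part matters.
The factor u**2 - 4*u - 1 splits as (u - a)(u - a') with a = 2 + sqrt(5), a' = 2 - sqrt(5). At the order-3 pole a set g(u) = (u - a)^3*(rational part) = [1/7] / (u - a')^3.
Order-3 pole: residue = g''(a)/2; g''(2 + sqrt(5)) = (3/7000)*sqrt(5), so the residue is (3/14000)*sqrt(5).
List the singular points by increasing real part (a conjugate pair: the negative imaginary part first).
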